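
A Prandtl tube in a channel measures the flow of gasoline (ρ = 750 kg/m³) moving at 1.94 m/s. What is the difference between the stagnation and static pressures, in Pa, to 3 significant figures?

ΔP ≈ 1410 Pa

At the stagnation point the flow is brought to rest, so Bernoulli gives P_stag − P_static = ½ρv².
ΔP = ½·750·1.94² = 1410 Pa.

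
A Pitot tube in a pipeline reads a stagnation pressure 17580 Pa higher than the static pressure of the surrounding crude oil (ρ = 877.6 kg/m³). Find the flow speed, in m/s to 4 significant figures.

The dynamic pressure equals the rise in static pressure at the stagnation point: ΔP = ½ρv².
v = √(2ΔP/ρ) = √(2·17580/877.6) = 6.330 m/s.

v ≈ 6.330 m/s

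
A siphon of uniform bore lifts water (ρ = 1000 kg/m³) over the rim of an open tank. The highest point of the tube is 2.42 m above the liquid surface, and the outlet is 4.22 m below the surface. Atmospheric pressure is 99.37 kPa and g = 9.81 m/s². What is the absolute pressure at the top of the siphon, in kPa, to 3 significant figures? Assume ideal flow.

P_top ≈ 34.2 kPa

From the surface to the outlet (both open to atmosphere, surface at rest): v = √(2g·h_out) = √(2·9.81·4.22) = 9.10 m/s.
Continuity keeps v the same throughout the tube; from surface to crest, P_atm + 0 = P_top + ½ρv² + ρg·h_top.
P_top = 99370 − ½·1000·9.10² − 1000·9.81·2.42 = 34200 Pa.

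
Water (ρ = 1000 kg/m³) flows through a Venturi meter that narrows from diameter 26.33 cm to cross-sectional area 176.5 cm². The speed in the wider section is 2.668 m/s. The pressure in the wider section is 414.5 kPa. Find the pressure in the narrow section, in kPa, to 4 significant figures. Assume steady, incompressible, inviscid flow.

Continuity gives A₁v₁ = A₂v₂, so v₂ = (544.5 cm²)/(176.5 cm²) × 2.668 m/s = 8.231 m/s.
Along the horizontal streamline, P + ½ρv² is constant.
P₂ = P₁ − ½ρ(v₂² − v₁²) = 414500 − ½·1000·(8.231² − 2.668²) = 414500 − 30310 = 384200 Pa.

P₂ = 384.2 kPa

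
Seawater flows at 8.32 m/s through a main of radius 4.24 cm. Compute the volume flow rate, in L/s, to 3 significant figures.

Q ≈ 47.0 L/s

Q = A·v = 0.00565 m² × 8.32 m/s = 0.0470 m³/s.
Converting: 0.0470 m³/s × 1000 = 47.0 L/s.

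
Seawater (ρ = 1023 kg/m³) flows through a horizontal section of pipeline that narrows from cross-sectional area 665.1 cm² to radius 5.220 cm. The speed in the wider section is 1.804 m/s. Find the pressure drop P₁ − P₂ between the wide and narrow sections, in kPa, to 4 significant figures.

98.82 kPa

By continuity, v₂ = v₁·A₁/A₂ = 1.804·(665.1/85.60) = 14.02 m/s.
Bernoulli (h₁ = h₂): P₁ − P₂ = ½ρ(v₂² − v₁²).
P₁ − P₂ = ½·1023·(14.02² − 1.804²) = ½·1023·193.2 = 98820 Pa.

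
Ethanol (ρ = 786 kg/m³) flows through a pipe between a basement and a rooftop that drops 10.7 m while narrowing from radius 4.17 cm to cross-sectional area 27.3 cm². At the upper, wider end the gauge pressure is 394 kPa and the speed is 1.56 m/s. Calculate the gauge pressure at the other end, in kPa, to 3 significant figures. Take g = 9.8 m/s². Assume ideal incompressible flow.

P₂ ≈ 474 kPa

The volume flow rate is constant, so v₂ = (A₁/A₂)v₁ = (54.6/27.3)·1.56 = 3.12 m/s.
Bernoulli: P₁ + ½ρv₁² + ρg h₁ = P₂ + ½ρv₂² + ρg h₂, so P₂ = P₁ + ½ρ(v₁² − v₂²) − ρg(h₂ − h₁).
P₂ = 394000 + ½·786·(1.56² − 3.12²) − 786·9.8·(−10.7) = 394000 + (-2870) − (-82400) = 474000 Pa.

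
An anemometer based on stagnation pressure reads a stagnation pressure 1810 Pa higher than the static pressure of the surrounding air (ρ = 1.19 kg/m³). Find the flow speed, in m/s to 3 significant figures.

The dynamic pressure equals the rise in static pressure at the stagnation point: ΔP = ½ρv².
v = √(2ΔP/ρ) = √(2·1810/1.19) = 55.2 m/s.

55.2 m/s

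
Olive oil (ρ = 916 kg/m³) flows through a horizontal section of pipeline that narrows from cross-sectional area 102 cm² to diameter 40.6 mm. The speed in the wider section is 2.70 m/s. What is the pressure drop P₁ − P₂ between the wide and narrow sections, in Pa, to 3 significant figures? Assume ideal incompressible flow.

By continuity, v₂ = v₁·A₁/A₂ = 2.70·(102/12.9) = 21.3 m/s.
The pipe is horizontal, so Bernoulli reduces to P₁ + ½ρv₁² = P₂ + ½ρv₂².
P₁ − P₂ = ½·916·(21.3² − 2.70²) = ½·916·445 = 204000 Pa.

ΔP ≈ 204000 Pa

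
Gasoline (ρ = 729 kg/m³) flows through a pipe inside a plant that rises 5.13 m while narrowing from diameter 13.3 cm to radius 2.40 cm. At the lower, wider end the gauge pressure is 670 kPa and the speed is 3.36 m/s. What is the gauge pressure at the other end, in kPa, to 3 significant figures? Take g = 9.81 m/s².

P₂ ≈ 395 kPa

Continuity gives A₁v₁ = A₂v₂, so v₂ = (139 cm²)/(18.1 cm²) × 3.36 m/s = 25.8 m/s.
Applying Bernoulli between the two ends and solving for P₂: P₂ = P₁ + ½ρ(v₁² − v₂²) − ρgΔh.
P₂ = 670000 + ½·729·(3.36² − 25.8²) − 729·9.81·(+5.13) = 670000 + (-238000) − (36700) = 395000 Pa.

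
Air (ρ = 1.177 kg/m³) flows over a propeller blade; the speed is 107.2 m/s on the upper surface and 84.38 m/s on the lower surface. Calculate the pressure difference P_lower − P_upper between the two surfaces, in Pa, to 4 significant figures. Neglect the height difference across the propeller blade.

The pressure is lower where the speed is higher: ΔP = ½ρ(v_up² − v_low²).
ΔP = ½·1.177·(107.2² − 84.38²) = 2573 Pa.

ΔP = 2573 Pa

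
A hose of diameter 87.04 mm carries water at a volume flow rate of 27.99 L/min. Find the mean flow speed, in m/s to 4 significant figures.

Q = 27.99 L/min = 0.0004665 m³/s.
v = Q/A = 0.0004665 / 0.005950 = 0.07840 m/s.

v ≈ 0.07840 m/s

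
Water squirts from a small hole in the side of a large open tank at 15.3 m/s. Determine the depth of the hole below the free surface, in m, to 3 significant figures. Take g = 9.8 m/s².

h = 11.9 m

Torricelli: v = √(2gh), so h = v²/(2g).
h = 15.3²/(2·9.8) = 234/19.60 = 11.9 m.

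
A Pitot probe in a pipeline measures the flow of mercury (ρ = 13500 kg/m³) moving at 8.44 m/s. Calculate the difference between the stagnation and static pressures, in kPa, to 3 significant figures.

ΔP ≈ 481 kPa

At the stagnation point the flow is brought to rest, so Bernoulli gives P_stag − P_static = ½ρv².
ΔP = ½·13500·8.44² = 481000 Pa.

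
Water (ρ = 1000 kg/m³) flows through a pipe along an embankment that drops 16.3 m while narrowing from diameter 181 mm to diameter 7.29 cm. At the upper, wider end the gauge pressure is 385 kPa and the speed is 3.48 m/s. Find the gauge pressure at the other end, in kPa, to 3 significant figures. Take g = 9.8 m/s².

P₂ ≈ 321 kPa

By continuity, v₂ = v₁·A₁/A₂ = 3.48·(257/41.7) = 21.5 m/s.
Bernoulli: P₁ + ½ρv₁² + ρg h₁ = P₂ + ½ρv₂² + ρg h₂, so P₂ = P₁ + ½ρ(v₁² − v₂²) − ρg(h₂ − h₁).
P₂ = 385000 + ½·1000·(3.48² − 21.5²) − 1000·9.8·(−16.3) = 385000 + (-224000) − (-160000) = 321000 Pa.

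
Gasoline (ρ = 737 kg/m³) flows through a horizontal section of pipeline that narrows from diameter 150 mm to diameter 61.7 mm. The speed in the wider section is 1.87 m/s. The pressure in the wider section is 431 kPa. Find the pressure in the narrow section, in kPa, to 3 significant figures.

Continuity gives A₁v₁ = A₂v₂, so v₂ = (177 cm²)/(29.9 cm²) × 1.87 m/s = 11.1 m/s.
Along the horizontal streamline, P + ½ρv² is constant.
P₂ = P₁ − ½ρ(v₂² − v₁²) = 431000 − ½·737·(11.1² − 1.87²) = 431000 − 43700 = 387000 Pa.

P₂ ≈ 387 kPa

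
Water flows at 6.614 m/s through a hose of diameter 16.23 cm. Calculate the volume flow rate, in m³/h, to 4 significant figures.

Q = A·v = 0.02069 m² × 6.614 m/s = 0.1368 m³/s.
Converting: 0.1368 m³/s × 3600 = 492.6 m³/h.

Q = 492.6 m³/h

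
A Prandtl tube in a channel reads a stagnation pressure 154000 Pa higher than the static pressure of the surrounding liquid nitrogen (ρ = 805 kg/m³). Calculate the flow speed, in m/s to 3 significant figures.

At the stagnation point the flow is brought to rest, so Bernoulli gives P_stag − P_static = ½ρv².
v = √(2ΔP/ρ) = √(2·154000/805) = 19.6 m/s.

v ≈ 19.6 m/s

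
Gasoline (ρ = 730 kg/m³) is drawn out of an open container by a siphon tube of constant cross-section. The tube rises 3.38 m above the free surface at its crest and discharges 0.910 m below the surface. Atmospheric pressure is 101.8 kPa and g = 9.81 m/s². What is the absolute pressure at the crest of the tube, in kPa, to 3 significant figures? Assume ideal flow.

71.1 kPa

From the surface to the outlet (both open to atmosphere, surface at rest): v = √(2g·h_out) = √(2·9.81·0.910) = 4.23 m/s.
Continuity keeps v the same throughout the tube; from surface to crest, P_atm + 0 = P_top + ½ρv² + ρg·h_top.
P_top = 101800 − ½·730·4.23² − 730·9.81·3.38 = 71100 Pa.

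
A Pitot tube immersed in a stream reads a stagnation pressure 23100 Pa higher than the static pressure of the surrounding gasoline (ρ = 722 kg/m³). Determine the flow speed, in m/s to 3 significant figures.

Bernoulli between the free stream and the stagnation point: ½ρv² = P_stag − P_static.
v = √(2ΔP/ρ) = √(2·23100/722) = 8.00 m/s.

v ≈ 8.00 m/s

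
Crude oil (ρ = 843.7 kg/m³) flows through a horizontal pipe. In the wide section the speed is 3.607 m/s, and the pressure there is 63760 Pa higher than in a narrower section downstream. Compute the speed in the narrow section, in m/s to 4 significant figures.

With h₁ = h₂, rearranging Bernoulli gives v₂ = √(v₁² + 2ΔP/ρ).
v₂ = √(3.607² + 2·63760/843.7) = √(13.01 + 151.1) = 12.81 m/s.

12.81 m/s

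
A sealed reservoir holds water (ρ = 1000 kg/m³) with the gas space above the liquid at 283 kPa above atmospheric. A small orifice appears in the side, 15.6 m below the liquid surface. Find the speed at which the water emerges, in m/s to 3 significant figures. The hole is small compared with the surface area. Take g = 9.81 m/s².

Take point 1 at the surface (v₁ ≈ 0) and point 2 at the hole (at atmospheric pressure). Bernoulli: P₁ + ρg h = P_atm + ½ρv₂².
With P₁ − P_atm = 283000 Pa, v₂ = √(2gh + 2ΔP/ρ) = √(2·9.81·15.6 + 2·283000/1000) = 29.5 m/s.

v ≈ 29.5 m/s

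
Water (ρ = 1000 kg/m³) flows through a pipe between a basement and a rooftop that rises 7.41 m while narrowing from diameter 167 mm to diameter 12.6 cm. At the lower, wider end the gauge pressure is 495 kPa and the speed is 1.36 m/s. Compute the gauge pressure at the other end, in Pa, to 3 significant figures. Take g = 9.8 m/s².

Continuity gives A₁v₁ = A₂v₂, so v₂ = (219 cm²)/(125 cm²) × 1.36 m/s = 2.39 m/s.
Bernoulli: P₁ + ½ρv₁² + ρg h₁ = P₂ + ½ρv₂² + ρg h₂, so P₂ = P₁ + ½ρ(v₁² − v₂²) − ρg(h₂ − h₁).
P₂ = 495000 + ½·1000·(1.36² − 2.39²) − 1000·9.8·(+7.41) = 495000 + (-1930) − (72600) = 420000 Pa.

P₂ ≈ 420000 Pa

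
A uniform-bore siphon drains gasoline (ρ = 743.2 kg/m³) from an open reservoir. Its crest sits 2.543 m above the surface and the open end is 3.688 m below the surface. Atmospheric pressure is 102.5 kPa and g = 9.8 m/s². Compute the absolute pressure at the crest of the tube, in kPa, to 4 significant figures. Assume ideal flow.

Bernoulli surface→outlet gives ½v² = g·h_out, so v = √(2·9.8·3.688) = 8.502 m/s.
Continuity keeps v the same throughout the tube; from surface to crest, P_atm + 0 = P_top + ½ρv² + ρg·h_top.
P_top = 102500 − ½·743.2·8.502² − 743.2·9.8·2.543 = 57120 Pa.

P_top ≈ 57.12 kPa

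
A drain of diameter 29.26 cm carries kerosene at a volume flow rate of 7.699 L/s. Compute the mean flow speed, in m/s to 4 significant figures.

0.1145 m/s

Q = 7.699 L/s = 0.007699 m³/s.
v = Q/A = 0.007699 / 0.06724 = 0.1145 m/s.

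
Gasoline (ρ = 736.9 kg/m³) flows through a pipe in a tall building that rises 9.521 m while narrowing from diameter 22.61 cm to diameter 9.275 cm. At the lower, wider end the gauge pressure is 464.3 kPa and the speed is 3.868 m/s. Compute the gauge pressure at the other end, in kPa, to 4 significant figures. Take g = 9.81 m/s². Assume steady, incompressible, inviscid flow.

P₂ = 206.3 kPa

Continuity gives A₁v₁ = A₂v₂, so v₂ = (401.5 cm²)/(67.56 cm²) × 3.868 m/s = 22.99 m/s.
Applying Bernoulli between the two ends and solving for P₂: P₂ = P₁ + ½ρ(v₁² − v₂²) − ρgΔh.
P₂ = 464300 + ½·736.9·(3.868² − 22.99²) − 736.9·9.81·(+9.521) = 464300 + (-189200) − (68830) = 206300 Pa.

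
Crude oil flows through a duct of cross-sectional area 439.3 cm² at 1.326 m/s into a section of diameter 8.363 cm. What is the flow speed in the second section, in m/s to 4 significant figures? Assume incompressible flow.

By continuity, v₂ = v₁·A₁/A₂ = 1.326·(439.3/54.93) = 10.60 m/s.

v₂ ≈ 10.60 m/s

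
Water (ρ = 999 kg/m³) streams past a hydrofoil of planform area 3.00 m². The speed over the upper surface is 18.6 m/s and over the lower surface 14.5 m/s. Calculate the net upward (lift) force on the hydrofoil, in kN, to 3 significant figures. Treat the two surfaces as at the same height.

The faster flow above has the lower pressure; Bernoulli (same height) gives ΔP = ½ρ(v_up² − v_low²).
ΔP = ½·999·(18.6² − 14.5²) = 67800 Pa.
Lift = ΔP · A = 67800 × 3.00 = 203000 N.

F = 203 kN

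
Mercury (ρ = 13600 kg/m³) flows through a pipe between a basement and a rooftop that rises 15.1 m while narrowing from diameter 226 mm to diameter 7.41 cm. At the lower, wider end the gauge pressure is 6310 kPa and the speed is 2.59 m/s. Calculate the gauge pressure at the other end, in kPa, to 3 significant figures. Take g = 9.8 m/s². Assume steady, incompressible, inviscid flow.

The volume flow rate is constant, so v₂ = (A₁/A₂)v₁ = (401/43.1)·2.59 = 24.1 m/s.
Applying Bernoulli between the two ends and solving for P₂: P₂ = P₁ + ½ρ(v₁² − v₂²) − ρgΔh.
P₂ = 6310000 + ½·13600·(2.59² − 24.1²) − 13600·9.8·(+15.1) = 6310000 + (-3900000) − (2010000) = 396000 Pa.

396 kPa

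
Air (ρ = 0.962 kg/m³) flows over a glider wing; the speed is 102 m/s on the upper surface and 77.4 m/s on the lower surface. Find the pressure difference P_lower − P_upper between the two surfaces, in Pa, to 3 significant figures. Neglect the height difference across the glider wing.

ΔP ≈ 2120 Pa

The pressure is lower where the speed is higher: ΔP = ½ρ(v_up² − v_low²).
ΔP = ½·0.962·(102² − 77.4²) = 2120 Pa.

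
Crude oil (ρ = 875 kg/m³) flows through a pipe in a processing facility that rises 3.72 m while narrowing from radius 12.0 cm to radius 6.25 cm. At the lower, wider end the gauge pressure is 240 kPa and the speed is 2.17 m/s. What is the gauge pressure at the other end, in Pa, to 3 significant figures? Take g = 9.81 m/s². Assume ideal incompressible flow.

Mass conservation (A₁v₁ = A₂v₂) gives v₂ = 2.17 × 452/123 = 8.00 m/s.
Applying Bernoulli between the two ends and solving for P₂: P₂ = P₁ + ½ρ(v₁² − v₂²) − ρgΔh.
P₂ = 240000 + ½·875·(2.17² − 8.00²) − 875·9.81·(+3.72) = 240000 + (-25900) − (31900) = 182000 Pa.

182000 Pa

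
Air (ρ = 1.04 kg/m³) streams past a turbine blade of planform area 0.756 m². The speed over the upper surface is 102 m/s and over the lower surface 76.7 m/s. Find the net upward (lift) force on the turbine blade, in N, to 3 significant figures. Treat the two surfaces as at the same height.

With equal heights on the two surfaces, Bernoulli gives P_lower − P_upper = ½ρ(v_upper² − v_lower²).
ΔP = ½·1.04·(102² − 76.7²) = 2350 Pa.
Lift = ΔP · A = 2350 × 0.756 = 1780 N.

F ≈ 1780 N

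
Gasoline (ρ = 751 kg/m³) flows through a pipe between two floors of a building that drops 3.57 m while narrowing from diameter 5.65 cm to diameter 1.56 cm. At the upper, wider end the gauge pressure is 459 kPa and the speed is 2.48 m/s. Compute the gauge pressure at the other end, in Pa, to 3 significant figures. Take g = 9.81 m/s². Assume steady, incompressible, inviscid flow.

Mass conservation (A₁v₁ = A₂v₂) gives v₂ = 2.48 × 25.1/1.91 = 32.5 m/s.
Energy conservation along the streamline gives P₂ = P₁ − ½ρ(v₂² − v₁²) − ρg(h₂ − h₁).
P₂ = 459000 + ½·751·(2.48² − 32.5²) − 751·9.81·(−3.57) = 459000 + (-395000) − (-26300) = 90200 Pa.

P₂ ≈ 90200 Pa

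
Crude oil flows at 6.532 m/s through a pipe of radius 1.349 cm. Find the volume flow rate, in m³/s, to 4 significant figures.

Q = 0.003734 m³/s

Q = A·v = 0.0005717 m² × 6.532 m/s = 0.003734 m³/s.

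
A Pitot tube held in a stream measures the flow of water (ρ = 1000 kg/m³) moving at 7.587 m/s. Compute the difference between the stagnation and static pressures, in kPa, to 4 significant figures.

At the stagnation point the flow is brought to rest, so Bernoulli gives P_stag − P_static = ½ρv².
ΔP = ½·1000·7.587² = 28780 Pa.

28.78 kPa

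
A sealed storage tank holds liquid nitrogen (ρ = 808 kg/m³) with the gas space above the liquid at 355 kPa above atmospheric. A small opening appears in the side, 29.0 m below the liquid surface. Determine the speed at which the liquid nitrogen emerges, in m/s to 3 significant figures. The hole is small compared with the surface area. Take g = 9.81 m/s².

v ≈ 38.0 m/s

Take point 1 at the surface (v₁ ≈ 0) and point 2 at the hole (at atmospheric pressure). Bernoulli: P₁ + ρg h = P_atm + ½ρv₂².
With P₁ − P_atm = 355000 Pa, v₂ = √(2gh + 2ΔP/ρ) = √(2·9.81·29.0 + 2·355000/808) = 38.0 m/s.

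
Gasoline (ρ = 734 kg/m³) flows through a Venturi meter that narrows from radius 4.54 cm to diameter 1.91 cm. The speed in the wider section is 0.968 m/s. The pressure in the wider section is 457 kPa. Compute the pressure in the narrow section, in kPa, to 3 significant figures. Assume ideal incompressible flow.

Mass conservation (A₁v₁ = A₂v₂) gives v₂ = 0.968 × 64.8/2.87 = 21.9 m/s.
The pipe is horizontal, so Bernoulli reduces to P₁ + ½ρv₁² = P₂ + ½ρv₂².
P₂ = P₁ − ½ρ(v₂² − v₁²) = 457000 − ½·734·(21.9² − 0.968²) = 457000 − 175000 = 282000 Pa.

P₂ ≈ 282 kPa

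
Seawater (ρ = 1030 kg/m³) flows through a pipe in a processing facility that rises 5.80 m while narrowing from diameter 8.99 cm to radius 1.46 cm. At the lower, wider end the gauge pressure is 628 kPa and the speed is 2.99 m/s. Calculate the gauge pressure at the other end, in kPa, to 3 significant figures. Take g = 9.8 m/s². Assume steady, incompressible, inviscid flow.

P₂ ≈ 160 kPa

Continuity gives A₁v₁ = A₂v₂, so v₂ = (63.5 cm²)/(6.70 cm²) × 2.99 m/s = 28.3 m/s.
Energy conservation along the streamline gives P₂ = P₁ − ½ρ(v₂² − v₁²) − ρg(h₂ − h₁).
P₂ = 628000 + ½·1030·(2.99² − 28.3²) − 1030·9.8·(+5.80) = 628000 + (-409000) − (58500) = 160000 Pa.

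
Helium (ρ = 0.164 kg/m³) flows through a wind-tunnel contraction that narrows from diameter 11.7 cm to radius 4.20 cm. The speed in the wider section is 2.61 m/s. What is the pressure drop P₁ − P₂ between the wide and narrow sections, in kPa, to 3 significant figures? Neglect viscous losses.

ΔP ≈ 0.00154 kPa

Mass conservation (A₁v₁ = A₂v₂) gives v₂ = 2.61 × 108/55.4 = 5.06 m/s.
With no height change, Bernoulli's equation is P₁ + ½ρv₁² = P₂ + ½ρv₂².
P₁ − P₂ = ½·0.164·(5.06² − 2.61²) = ½·0.164·18.8 = 1.54 Pa.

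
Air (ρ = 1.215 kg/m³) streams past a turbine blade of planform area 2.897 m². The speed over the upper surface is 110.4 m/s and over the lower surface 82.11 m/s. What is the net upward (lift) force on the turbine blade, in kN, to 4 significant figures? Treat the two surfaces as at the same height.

The faster flow above has the lower pressure; Bernoulli (same height) gives ΔP = ½ρ(v_up² − v_low²).
ΔP = ½·1.215·(110.4² − 82.11²) = 3309 Pa.
Lift = ΔP · A = 3309 × 2.897 = 9585 N.

F = 9.585 kN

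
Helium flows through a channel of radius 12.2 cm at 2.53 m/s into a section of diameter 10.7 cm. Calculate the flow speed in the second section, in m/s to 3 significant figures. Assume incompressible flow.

Continuity gives A₁v₁ = A₂v₂, so v₂ = (468 cm²)/(89.9 cm²) × 2.53 m/s = 13.2 m/s.

v₂ ≈ 13.2 m/s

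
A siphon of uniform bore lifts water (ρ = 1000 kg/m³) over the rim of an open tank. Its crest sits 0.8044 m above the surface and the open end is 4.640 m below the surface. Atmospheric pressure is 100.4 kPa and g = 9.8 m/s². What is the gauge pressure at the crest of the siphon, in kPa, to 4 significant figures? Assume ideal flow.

P_gauge = -53.36 kPa

From the surface to the outlet (both open to atmosphere, surface at rest): v = √(2g·h_out) = √(2·9.8·4.640) = 9.536 m/s.
The bore is uniform, so the speed at the crest is the same v. Bernoulli surface→crest: P_atm = P_top + ½ρv² + ρg·h_top.
P_top = 100400 − ½·1000·9.536² − 1000·9.8·0.8044 = 47040 Pa. So P_gauge = P_top − P_atm = -53360 Pa.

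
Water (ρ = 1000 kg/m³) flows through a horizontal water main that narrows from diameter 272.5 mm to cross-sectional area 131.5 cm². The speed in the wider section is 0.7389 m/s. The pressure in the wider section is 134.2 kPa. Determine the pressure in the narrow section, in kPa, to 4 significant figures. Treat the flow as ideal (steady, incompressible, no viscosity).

P₂ ≈ 129.1 kPa

The volume flow rate is constant, so v₂ = (A₁/A₂)v₁ = (583.2/131.5)·0.7389 = 3.277 m/s.
The pipe is horizontal, so Bernoulli reduces to P₁ + ½ρv₁² = P₂ + ½ρv₂².
P₂ = P₁ − ½ρ(v₂² − v₁²) = 134200 − ½·1000·(3.277² − 0.7389²) = 134200 − 5097 = 129100 Pa.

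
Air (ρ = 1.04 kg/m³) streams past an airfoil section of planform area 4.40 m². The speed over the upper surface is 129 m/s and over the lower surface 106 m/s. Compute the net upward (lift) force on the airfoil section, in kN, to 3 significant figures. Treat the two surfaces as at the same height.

F ≈ 12.4 kN

From P + ½ρv² = const at equal height, P_low − P_up = ½ρ(v_up² − v_low²).
ΔP = ½·1.04·(129² − 106²) = 2810 Pa.
Lift = ΔP · A = 2810 × 4.40 = 12400 N.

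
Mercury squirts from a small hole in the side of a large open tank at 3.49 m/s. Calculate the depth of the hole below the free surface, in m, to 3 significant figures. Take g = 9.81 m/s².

For a small hole in a large open tank, ½v² = gh, giving h = v²/(2g).
h = 3.49²/(2·9.81) = 12.2/19.62 = 0.621 m.

h ≈ 0.621 m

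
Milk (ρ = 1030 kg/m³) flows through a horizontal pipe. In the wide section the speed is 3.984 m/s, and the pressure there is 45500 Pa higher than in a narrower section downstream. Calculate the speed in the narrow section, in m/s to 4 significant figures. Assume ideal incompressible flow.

v₂ ≈ 10.21 m/s

Horizontal Bernoulli: P₁ + ½ρv₁² = P₂ + ½ρv₂², so v₂² = v₁² + 2(P₁ − P₂)/ρ.
v₂ = √(3.984² + 2·45500/1030) = √(15.87 + 88.35) = 10.21 m/s.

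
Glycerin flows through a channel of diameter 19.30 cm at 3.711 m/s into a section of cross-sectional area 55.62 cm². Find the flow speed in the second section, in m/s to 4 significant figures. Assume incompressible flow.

v₂ = 19.52 m/s

The volume flow rate is constant, so v₂ = (A₁/A₂)v₁ = (292.6/55.62)·3.711 = 19.52 m/s.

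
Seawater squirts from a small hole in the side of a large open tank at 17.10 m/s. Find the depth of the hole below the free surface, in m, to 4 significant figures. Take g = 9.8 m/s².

h ≈ 14.92 m

Inverting v = √(2gh) gives h = v² / 2g.
h = 17.10²/(2·9.8) = 292.4/19.60 = 14.92 m.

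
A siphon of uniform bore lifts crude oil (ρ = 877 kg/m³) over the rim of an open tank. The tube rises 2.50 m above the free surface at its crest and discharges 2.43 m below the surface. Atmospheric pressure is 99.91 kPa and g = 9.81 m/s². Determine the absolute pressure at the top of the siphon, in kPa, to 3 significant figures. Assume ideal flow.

P_top = 57.5 kPa

The outlet speed comes from Torricelli: v = √(2g·2.43) = 6.90 m/s.
Continuity keeps v the same throughout the tube; from surface to crest, P_atm + 0 = P_top + ½ρv² + ρg·h_top.
P_top = 99910 − ½·877·6.90² − 877·9.81·2.50 = 57500 Pa.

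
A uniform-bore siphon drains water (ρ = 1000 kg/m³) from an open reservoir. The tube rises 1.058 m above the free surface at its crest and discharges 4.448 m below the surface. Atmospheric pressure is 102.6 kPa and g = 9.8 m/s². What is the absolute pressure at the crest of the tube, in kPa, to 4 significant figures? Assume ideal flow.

P_top ≈ 48.64 kPa

The outlet speed comes from Torricelli: v = √(2g·4.448) = 9.337 m/s.
The bore is uniform, so the speed at the crest is the same v. Bernoulli surface→crest: P_atm = P_top + ½ρv² + ρg·h_top.
P_top = 102600 − ½·1000·9.337² − 1000·9.8·1.058 = 48640 Pa.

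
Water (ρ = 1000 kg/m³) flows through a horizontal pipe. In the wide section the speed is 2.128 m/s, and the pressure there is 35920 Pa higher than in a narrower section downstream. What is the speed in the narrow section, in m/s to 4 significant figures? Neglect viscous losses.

With h₁ = h₂, rearranging Bernoulli gives v₂ = √(v₁² + 2ΔP/ρ).
v₂ = √(2.128² + 2·35920/1000) = √(4.528 + 71.84) = 8.739 m/s.

v₂ ≈ 8.739 m/s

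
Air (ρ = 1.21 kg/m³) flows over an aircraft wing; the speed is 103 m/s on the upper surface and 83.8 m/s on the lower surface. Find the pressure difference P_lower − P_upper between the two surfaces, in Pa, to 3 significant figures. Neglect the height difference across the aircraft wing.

The pressure is lower where the speed is higher: ΔP = ½ρ(v_up² − v_low²).
ΔP = ½·1.21·(103² − 83.8²) = 2170 Pa.

ΔP = 2170 Pa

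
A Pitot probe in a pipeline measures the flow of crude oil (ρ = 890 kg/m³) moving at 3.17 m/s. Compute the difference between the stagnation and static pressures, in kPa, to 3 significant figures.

ΔP ≈ 4.47 kPa

Bernoulli between the free stream and the stagnation point: ½ρv² = P_stag − P_static.
ΔP = ½·890·3.17² = 4470 Pa.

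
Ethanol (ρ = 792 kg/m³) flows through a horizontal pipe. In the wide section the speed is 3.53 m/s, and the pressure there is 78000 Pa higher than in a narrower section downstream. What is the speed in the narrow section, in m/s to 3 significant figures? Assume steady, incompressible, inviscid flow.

Horizontal Bernoulli: P₁ + ½ρv₁² = P₂ + ½ρv₂², so v₂² = v₁² + 2(P₁ − P₂)/ρ.
v₂ = √(3.53² + 2·78000/792) = √(12.5 + 197) = 14.5 m/s.

v₂ ≈ 14.5 m/s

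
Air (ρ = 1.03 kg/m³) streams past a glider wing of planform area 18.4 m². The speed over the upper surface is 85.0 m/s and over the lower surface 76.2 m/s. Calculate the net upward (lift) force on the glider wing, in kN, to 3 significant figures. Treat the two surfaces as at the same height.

F ≈ 13.4 kN

With equal heights on the two surfaces, Bernoulli gives P_lower − P_upper = ½ρ(v_upper² − v_lower²).
ΔP = ½·1.03·(85.0² − 76.2²) = 731 Pa.
Lift = ΔP · A = 731 × 18.4 = 13400 N.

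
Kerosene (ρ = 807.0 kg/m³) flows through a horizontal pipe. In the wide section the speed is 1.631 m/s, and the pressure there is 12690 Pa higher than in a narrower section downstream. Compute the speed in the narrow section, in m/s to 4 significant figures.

With h₁ = h₂, rearranging Bernoulli gives v₂ = √(v₁² + 2ΔP/ρ).
v₂ = √(1.631² + 2·12690/807.0) = √(2.660 + 31.45) = 5.840 m/s.

v₂ ≈ 5.840 m/s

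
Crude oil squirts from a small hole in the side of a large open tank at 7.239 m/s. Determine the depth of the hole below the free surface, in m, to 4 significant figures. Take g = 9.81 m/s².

h ≈ 2.671 m

Inverting v = √(2gh) gives h = v² / 2g.
h = 7.239²/(2·9.81) = 52.40/19.62 = 2.671 m.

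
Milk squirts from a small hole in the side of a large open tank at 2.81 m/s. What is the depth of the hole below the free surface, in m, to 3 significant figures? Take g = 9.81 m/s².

Inverting v = √(2gh) gives h = v² / 2g.
h = 2.81²/(2·9.81) = 7.90/19.62 = 0.402 m.

h = 0.402 m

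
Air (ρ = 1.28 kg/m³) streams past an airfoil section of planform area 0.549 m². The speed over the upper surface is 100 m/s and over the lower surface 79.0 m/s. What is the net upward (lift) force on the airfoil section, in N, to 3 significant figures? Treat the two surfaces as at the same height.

F ≈ 1320 N

With equal heights on the two surfaces, Bernoulli gives P_lower − P_upper = ½ρ(v_upper² − v_lower²).
ΔP = ½·1.28·(100² − 79.0²) = 2410 Pa.
Lift = ΔP · A = 2410 × 0.549 = 1320 N.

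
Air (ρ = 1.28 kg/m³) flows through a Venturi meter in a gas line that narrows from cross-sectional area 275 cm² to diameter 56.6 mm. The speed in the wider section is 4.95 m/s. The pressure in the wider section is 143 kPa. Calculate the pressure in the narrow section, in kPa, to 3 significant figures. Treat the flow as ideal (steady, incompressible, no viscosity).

By continuity, v₂ = v₁·A₁/A₂ = 4.95·(275/25.2) = 54.1 m/s.
Bernoulli (h₁ = h₂): P₁ − P₂ = ½ρ(v₂² − v₁²).
P₂ = P₁ − ½ρ(v₂² − v₁²) = 143000 − ½·1.28·(54.1² − 4.95²) = 143000 − 1860 = 141000 Pa.

P₂ = 141 kPa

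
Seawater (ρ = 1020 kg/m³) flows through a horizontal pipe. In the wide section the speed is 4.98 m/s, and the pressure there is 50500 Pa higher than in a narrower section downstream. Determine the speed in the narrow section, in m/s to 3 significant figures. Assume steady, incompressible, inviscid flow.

Along the level pipe P + ½ρv² is conserved, hence v₂² = v₁² + 2(P₁ − P₂)/ρ.
v₂ = √(4.98² + 2·50500/1020) = √(24.8 + 99.0) = 11.1 m/s.

v₂ ≈ 11.1 m/s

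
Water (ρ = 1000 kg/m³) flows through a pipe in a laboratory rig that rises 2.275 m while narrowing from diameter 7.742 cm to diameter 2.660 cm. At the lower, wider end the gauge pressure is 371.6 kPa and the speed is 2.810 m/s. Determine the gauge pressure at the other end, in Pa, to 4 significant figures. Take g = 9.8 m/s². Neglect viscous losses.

P₂ = 69940 Pa

The volume flow rate is constant, so v₂ = (A₁/A₂)v₁ = (47.08/5.557)·2.810 = 23.80 m/s.
Applying Bernoulli between the two ends and solving for P₂: P₂ = P₁ + ½ρ(v₁² − v₂²) − ρgΔh.
P₂ = 371600 + ½·1000·(2.810² − 23.80²) − 1000·9.8·(+2.275) = 371600 + (-279400) − (22300) = 69940 Pa.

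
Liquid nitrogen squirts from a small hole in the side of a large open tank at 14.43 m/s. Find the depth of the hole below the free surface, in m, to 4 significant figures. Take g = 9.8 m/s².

For a small hole in a large open tank, ½v² = gh, giving h = v²/(2g).
h = 14.43²/(2·9.8) = 208.2/19.60 = 10.62 m.

h ≈ 10.62 m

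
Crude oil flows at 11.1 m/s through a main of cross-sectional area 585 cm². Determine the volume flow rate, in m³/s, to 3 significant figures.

Q ≈ 0.649 m³/s

Q = A·v = 0.0585 m² × 11.1 m/s = 0.649 m³/s.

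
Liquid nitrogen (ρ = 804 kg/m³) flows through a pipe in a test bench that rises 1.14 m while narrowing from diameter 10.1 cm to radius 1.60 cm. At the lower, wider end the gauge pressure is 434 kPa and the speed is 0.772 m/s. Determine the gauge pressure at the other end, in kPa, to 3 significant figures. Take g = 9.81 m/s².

P₂ ≈ 401 kPa

Continuity gives A₁v₁ = A₂v₂, so v₂ = (80.1 cm²)/(8.04 cm²) × 0.772 m/s = 7.69 m/s.
Energy conservation along the streamline gives P₂ = P₁ − ½ρ(v₂² − v₁²) − ρg(h₂ − h₁).
P₂ = 434000 + ½·804·(0.772² − 7.69²) − 804·9.81·(+1.14) = 434000 + (-23500) − (8990) = 401000 Pa.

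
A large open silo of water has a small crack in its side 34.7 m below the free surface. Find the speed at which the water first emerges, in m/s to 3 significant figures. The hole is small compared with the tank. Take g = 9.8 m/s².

Bernoulli from surface to hole (P equal, v_surface ≈ 0): v = √(2gh) = √(2×9.8×34.7) = 26.1 m/s.

v ≈ 26.1 m/s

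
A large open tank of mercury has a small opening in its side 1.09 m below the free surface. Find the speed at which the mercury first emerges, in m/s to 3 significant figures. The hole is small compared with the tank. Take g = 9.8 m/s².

v ≈ 4.62 m/s

The surface is effectively still and both ends are open, so ½v² = gh and v = √(2·9.8·1.09) = 4.62 m/s.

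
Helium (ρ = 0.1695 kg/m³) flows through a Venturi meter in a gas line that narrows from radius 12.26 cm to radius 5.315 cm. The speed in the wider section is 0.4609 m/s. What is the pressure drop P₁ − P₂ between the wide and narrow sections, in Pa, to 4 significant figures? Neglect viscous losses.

ΔP = 0.4917 Pa

Mass conservation (A₁v₁ = A₂v₂) gives v₂ = 0.4609 × 472.2/88.75 = 2.452 m/s.
Bernoulli (h₁ = h₂): P₁ − P₂ = ½ρ(v₂² − v₁²).
P₁ − P₂ = ½·0.1695·(2.452² − 0.4609²) = ½·0.1695·5.802 = 0.4917 Pa.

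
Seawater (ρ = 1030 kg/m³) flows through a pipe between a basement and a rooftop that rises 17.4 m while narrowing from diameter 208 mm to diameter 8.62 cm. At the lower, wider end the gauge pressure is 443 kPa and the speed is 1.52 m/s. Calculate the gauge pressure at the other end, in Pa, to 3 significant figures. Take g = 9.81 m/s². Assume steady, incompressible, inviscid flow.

P₂ = 228000 Pa

By continuity, v₂ = v₁·A₁/A₂ = 1.52·(340/58.4) = 8.85 m/s.
Applying Bernoulli between the two ends and solving for P₂: P₂ = P₁ + ½ρ(v₁² − v₂²) − ρgΔh.
P₂ = 443000 + ½·1030·(1.52² − 8.85²) − 1030·9.81·(+17.4) = 443000 + (-39100) − (176000) = 228000 Pa.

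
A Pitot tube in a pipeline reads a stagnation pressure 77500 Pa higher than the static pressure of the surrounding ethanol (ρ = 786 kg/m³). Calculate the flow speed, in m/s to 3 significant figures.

14.0 m/s

Bernoulli between the free stream and the stagnation point: ½ρv² = P_stag − P_static.
v = √(2ΔP/ρ) = √(2·77500/786) = 14.0 m/s.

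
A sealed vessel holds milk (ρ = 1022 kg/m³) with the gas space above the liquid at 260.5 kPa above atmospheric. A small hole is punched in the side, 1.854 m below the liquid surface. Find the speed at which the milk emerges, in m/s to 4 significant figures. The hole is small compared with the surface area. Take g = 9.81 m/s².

23.37 m/s

Take point 1 at the surface (v₁ ≈ 0) and point 2 at the hole (at atmospheric pressure). Bernoulli: P₁ + ρg h = P_atm + ½ρv₂².
With P₁ − P_atm = 260500 Pa, v₂ = √(2gh + 2ΔP/ρ) = √(2·9.81·1.854 + 2·260500/1022) = 23.37 m/s.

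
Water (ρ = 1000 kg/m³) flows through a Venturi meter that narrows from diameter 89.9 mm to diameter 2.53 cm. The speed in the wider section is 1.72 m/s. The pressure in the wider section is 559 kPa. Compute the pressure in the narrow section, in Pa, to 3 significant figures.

P₂ ≈ 325000 Pa

By continuity, v₂ = v₁·A₁/A₂ = 1.72·(63.5/5.03) = 21.7 m/s.
With no height change, Bernoulli's equation is P₁ + ½ρv₁² = P₂ + ½ρv₂².
P₂ = P₁ − ½ρ(v₂² − v₁²) = 559000 − ½·1000·(21.7² − 1.72²) = 559000 − 234000 = 325000 Pa.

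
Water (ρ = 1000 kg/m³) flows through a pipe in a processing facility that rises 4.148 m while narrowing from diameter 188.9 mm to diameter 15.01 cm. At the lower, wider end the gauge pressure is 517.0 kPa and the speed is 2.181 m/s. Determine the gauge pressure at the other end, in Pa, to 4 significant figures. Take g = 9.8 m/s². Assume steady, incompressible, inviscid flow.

P₂ ≈ 472800 Pa

Continuity gives A₁v₁ = A₂v₂, so v₂ = (280.3 cm²)/(177.0 cm²) × 2.181 m/s = 3.454 m/s.
Applying Bernoulli between the two ends and solving for P₂: P₂ = P₁ + ½ρ(v₁² − v₂²) − ρgΔh.
P₂ = 517000 + ½·1000·(2.181² − 3.454²) − 1000·9.8·(+4.148) = 517000 + (-3588) − (40650) = 472800 Pa.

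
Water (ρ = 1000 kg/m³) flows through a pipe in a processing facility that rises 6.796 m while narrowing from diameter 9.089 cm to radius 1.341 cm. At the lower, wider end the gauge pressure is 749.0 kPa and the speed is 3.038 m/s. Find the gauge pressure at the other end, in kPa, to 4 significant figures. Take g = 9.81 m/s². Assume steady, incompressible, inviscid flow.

P₂ ≈ 78.29 kPa

Mass conservation (A₁v₁ = A₂v₂) gives v₂ = 3.038 × 64.88/5.649 = 34.89 m/s.
Bernoulli: P₁ + ½ρv₁² + ρg h₁ = P₂ + ½ρv₂² + ρg h₂, so P₂ = P₁ + ½ρ(v₁² − v₂²) − ρg(h₂ − h₁).
P₂ = 749000 + ½·1000·(3.038² − 34.89²) − 1000·9.81·(+6.796) = 749000 + (-604000) − (66670) = 78290 Pa.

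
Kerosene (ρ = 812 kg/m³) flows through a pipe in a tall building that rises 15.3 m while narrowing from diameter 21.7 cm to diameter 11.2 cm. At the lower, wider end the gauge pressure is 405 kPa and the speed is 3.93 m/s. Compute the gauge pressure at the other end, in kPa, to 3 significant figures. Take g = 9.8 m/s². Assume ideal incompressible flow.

P₂ ≈ 201 kPa

Continuity gives A₁v₁ = A₂v₂, so v₂ = (370 cm²)/(98.5 cm²) × 3.93 m/s = 14.8 m/s.
Applying Bernoulli between the two ends and solving for P₂: P₂ = P₁ + ½ρ(v₁² − v₂²) − ρgΔh.
P₂ = 405000 + ½·812·(3.93² − 14.8²) − 812·9.8·(+15.3) = 405000 + (-82100) − (122000) = 201000 Pa.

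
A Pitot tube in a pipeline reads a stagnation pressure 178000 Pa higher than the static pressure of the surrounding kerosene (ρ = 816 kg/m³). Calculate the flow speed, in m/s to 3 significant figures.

v ≈ 20.9 m/s

Bernoulli between the free stream and the stagnation point: ½ρv² = P_stag − P_static.
v = √(2ΔP/ρ) = √(2·178000/816) = 20.9 m/s.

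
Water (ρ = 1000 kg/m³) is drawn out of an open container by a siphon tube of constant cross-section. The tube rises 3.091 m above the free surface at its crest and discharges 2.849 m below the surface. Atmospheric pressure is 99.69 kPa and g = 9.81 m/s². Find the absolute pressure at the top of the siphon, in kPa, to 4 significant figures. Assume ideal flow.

From the surface to the outlet (both open to atmosphere, surface at rest): v = √(2g·h_out) = √(2·9.81·2.849) = 7.476 m/s.
Continuity keeps v the same throughout the tube; from surface to crest, P_atm + 0 = P_top + ½ρv² + ρg·h_top.
P_top = 99690 − ½·1000·7.476² − 1000·9.81·3.091 = 41420 Pa.

P_top = 41.42 kPa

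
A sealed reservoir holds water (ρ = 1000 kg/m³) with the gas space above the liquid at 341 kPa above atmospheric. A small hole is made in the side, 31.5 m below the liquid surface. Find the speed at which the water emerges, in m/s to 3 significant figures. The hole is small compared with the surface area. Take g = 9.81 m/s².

Take point 1 at the surface (v₁ ≈ 0) and point 2 at the hole (at atmospheric pressure). Bernoulli: P₁ + ρg h = P_atm + ½ρv₂².
With P₁ − P_atm = 341000 Pa, v₂ = √(2gh + 2ΔP/ρ) = √(2·9.81·31.5 + 2·341000/1000) = 36.1 m/s.

36.1 m/s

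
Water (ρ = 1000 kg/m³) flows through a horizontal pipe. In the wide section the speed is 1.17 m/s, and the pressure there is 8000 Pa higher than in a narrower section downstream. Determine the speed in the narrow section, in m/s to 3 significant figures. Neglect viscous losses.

With h₁ = h₂, rearranging Bernoulli gives v₂ = √(v₁² + 2ΔP/ρ).
v₂ = √(1.17² + 2·8000/1000) = √(1.37 + 16.0) = 4.17 m/s.

4.17 m/s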